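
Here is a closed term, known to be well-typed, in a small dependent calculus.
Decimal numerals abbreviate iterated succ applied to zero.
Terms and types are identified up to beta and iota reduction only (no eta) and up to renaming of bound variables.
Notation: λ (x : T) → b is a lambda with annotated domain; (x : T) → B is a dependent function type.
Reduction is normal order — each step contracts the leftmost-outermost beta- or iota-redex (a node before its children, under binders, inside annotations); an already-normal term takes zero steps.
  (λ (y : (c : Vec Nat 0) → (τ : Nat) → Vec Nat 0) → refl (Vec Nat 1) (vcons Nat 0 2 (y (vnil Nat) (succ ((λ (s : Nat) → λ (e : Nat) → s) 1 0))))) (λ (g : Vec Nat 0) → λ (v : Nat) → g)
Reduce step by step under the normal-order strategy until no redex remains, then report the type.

normal-order reduction:
  (λ (y : (c : Vec Nat 0) → (τ : Nat) → Vec Nat 0) → refl (Vec Nat 1) (vcons Nat 0 2 (y (vnil Nat) (succ ((λ (s : Nat) → λ (e : Nat) → s) 1 0))))) (λ (g : Vec Nat 0) → λ (v : Nat) → g)
  ~> refl (Vec Nat 1) (vcons Nat 0 2 ((λ (y : Vec Nat 0) → λ (c : Nat) → y) (vnil Nat) (succ ((λ (τ : Nat) → λ (s : Nat) → τ) 1 0))))
  ~> refl (Vec Nat 1) (vcons Nat 0 2 ((λ (y : Nat) → vnil Nat) (succ ((λ (c : Nat) → λ (τ : Nat) → c) 1 0))))
  ~> refl (Vec Nat 1) (vcons Nat 0 2 (vnil Nat))
the term's type:
  Eq (Vec Nat 1) (vcons Nat 0 2 (vnil Nat)) (vcons Nat 0 2 (vnil Nat))


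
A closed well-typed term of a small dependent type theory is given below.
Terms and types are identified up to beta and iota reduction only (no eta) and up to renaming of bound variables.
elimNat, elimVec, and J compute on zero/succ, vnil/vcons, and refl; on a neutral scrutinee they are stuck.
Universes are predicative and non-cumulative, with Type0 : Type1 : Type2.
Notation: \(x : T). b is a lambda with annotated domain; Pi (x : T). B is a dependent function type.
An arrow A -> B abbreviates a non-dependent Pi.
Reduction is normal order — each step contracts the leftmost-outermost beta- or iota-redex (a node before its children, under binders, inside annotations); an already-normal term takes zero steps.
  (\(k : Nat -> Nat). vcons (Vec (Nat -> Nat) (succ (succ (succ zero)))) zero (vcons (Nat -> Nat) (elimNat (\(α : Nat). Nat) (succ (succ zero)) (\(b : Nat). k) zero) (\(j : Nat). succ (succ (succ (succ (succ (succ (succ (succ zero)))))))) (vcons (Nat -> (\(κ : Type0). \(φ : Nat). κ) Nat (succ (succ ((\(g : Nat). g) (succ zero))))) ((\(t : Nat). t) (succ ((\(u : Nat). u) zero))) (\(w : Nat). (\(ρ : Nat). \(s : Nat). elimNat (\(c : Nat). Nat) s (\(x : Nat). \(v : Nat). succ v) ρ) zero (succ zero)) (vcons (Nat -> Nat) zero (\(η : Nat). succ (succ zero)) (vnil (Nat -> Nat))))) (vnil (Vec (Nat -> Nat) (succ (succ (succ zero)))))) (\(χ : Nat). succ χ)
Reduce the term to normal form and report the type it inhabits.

normal form:
  vcons (Vec (Nat -> Nat) (succ (succ (succ zero)))) zero (vcons (Nat -> Nat) (succ (succ zero)) (\(k : Nat). succ (succ (succ (succ (succ (succ (succ (succ zero)))))))) (vcons (Nat -> Nat) (succ zero) (\(α : Nat). succ zero) (vcons (Nat -> Nat) zero (\(b : Nat). succ (succ zero)) (vnil (Nat -> Nat))))) (vnil (Vec (Nat -> Nat) (succ (succ (succ zero)))))
the term's type:
  Vec (Vec (Nat -> Nat) (succ (succ (succ zero)))) (succ zero)
observation: contracting a beta-redex first, the term normalizes in 9 steps.


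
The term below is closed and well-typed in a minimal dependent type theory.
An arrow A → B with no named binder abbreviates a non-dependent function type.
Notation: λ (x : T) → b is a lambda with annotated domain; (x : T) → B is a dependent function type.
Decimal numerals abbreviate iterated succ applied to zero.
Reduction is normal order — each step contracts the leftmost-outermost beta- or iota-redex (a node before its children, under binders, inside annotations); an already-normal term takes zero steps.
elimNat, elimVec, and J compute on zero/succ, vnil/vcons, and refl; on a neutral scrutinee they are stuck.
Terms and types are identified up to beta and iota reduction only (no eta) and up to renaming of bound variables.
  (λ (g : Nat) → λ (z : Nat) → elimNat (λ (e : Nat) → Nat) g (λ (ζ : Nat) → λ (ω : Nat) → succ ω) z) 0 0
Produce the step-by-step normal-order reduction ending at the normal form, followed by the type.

normal-order reduction sequence:
  (λ (g : Nat) → λ (z : Nat) → elimNat (λ (e : Nat) → Nat) g (λ (ζ : Nat) → λ (ω : Nat) → succ ω) z) 0 0
  ~> (λ (g : Nat) → elimNat (λ (z : Nat) → Nat) 0 (λ (e : Nat) → λ (ζ : Nat) → succ ζ) g) 0
  ~> elimNat (λ (g : Nat) → Nat) 0 (λ (z : Nat) → λ (e : Nat) → succ e) 0
  ~> 0
the term's type:
  Nat


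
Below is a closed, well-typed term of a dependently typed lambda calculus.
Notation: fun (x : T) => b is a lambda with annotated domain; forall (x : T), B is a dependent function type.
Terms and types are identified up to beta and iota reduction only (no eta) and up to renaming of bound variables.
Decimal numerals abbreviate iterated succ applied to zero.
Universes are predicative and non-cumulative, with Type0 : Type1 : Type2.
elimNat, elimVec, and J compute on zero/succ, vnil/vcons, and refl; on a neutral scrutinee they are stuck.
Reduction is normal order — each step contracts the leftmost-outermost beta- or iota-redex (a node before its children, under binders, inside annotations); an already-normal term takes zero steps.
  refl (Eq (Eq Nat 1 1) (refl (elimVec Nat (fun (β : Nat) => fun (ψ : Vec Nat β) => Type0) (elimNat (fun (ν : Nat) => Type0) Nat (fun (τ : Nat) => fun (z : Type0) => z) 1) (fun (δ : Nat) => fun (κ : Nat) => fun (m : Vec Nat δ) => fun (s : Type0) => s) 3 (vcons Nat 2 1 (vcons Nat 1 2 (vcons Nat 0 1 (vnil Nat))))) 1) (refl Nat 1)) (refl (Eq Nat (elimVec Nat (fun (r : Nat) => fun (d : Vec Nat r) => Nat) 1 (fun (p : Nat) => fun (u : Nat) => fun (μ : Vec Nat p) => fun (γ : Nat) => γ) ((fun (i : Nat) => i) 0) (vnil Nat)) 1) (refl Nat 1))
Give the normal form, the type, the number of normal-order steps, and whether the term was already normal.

reduced normal form:
  refl (Eq (Eq Nat 1 1) (refl Nat 1) (refl Nat 1)) (refl (Eq Nat 1 1) (refl Nat 1))
the term's type:
  Eq (Eq (Eq Nat 1 1) (refl Nat 1) (refl Nat 1)) (refl (Eq Nat 1 1) (refl Nat 1)) (refl (Eq Nat 1 1) (refl Nat 1))
steps to reach normal form (normal order): 21
started in normal form: no
first contracted redex: an elimVec iota-redex


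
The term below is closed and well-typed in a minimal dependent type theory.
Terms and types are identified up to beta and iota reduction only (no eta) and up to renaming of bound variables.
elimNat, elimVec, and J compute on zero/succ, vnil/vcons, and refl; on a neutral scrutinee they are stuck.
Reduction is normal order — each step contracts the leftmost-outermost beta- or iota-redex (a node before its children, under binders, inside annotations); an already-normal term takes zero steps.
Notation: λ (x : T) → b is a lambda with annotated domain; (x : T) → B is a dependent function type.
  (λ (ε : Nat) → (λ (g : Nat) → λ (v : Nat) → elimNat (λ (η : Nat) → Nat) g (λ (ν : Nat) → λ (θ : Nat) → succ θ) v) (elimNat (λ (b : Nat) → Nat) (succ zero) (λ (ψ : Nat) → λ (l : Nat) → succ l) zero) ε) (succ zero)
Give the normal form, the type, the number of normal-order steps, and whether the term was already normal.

reduced normal form:
  succ (succ zero)
the term's type:
  Nat
reduction steps (normal order): 8
already normal: no
first contracted redex: a beta-redex


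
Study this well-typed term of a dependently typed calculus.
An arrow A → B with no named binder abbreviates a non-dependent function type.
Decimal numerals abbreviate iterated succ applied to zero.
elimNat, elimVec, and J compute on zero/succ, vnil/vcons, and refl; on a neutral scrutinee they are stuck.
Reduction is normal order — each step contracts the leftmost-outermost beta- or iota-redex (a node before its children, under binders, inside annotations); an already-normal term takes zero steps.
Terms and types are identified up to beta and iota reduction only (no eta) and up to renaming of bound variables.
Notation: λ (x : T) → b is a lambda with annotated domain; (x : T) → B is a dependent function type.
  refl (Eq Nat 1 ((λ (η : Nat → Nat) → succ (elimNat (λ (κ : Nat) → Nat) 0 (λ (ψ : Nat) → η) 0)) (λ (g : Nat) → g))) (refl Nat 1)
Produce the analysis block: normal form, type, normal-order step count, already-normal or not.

reduced normal form:
  refl (Eq Nat 1 1) (refl Nat 1)
type:
  Eq (Eq Nat 1 1) (refl Nat 1) (refl Nat 1)
steps to reach normal form (normal order): 2
already normal: no
first contracted redex: a beta-redex


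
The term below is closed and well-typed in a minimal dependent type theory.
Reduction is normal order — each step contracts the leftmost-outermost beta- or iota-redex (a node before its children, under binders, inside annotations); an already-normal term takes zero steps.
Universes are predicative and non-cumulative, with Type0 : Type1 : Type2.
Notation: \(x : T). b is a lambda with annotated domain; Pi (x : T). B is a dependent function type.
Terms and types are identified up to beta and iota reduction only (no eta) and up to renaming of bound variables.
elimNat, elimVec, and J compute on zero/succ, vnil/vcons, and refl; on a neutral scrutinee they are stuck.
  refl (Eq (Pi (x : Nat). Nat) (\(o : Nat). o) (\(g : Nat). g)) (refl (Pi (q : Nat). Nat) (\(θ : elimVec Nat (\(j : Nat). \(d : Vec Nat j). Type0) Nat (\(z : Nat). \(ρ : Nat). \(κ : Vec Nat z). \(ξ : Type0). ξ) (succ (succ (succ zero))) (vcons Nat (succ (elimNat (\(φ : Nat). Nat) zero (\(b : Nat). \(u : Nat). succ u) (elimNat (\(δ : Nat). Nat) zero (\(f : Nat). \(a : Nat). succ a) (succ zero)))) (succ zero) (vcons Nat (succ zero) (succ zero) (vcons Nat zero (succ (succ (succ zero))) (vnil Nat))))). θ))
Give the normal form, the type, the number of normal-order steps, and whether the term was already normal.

normal form:
  refl (Eq (Pi (x : Nat). Nat) (\(o : Nat). o) (\(g : Nat). g)) (refl (Pi (q : Nat). Nat) (\(θ : Nat). θ))
type:
  Eq (Eq (Pi (x : Nat). Nat) (\(o : Nat). o) (\(g : Nat). g)) (refl (Pi (q : Nat). Nat) (\(θ : Nat). θ)) (refl (Pi (j : Nat). Nat) (\(d : Nat). d))
reduction steps (normal order): 16
already normal: no
first redex: an elimVec iota-redex


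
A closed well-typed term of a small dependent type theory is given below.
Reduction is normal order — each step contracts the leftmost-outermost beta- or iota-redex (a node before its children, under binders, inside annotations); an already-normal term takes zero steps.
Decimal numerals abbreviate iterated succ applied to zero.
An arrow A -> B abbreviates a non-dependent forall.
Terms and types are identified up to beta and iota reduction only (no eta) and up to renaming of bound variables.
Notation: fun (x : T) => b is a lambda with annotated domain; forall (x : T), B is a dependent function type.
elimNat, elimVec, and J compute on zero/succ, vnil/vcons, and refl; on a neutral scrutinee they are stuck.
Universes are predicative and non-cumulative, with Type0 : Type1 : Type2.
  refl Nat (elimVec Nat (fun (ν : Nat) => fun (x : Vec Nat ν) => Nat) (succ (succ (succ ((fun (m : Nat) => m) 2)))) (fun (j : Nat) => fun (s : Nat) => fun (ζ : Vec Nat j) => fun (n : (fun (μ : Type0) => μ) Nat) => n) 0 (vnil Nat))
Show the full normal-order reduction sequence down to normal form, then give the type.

normal-order reduction:
  refl Nat (elimVec Nat (fun (ν : Nat) => fun (x : Vec Nat ν) => Nat) (succ (succ (succ ((fun (m : Nat) => m) 2)))) (fun (j : Nat) => fun (s : Nat) => fun (ζ : Vec Nat j) => fun (n : (fun (μ : Type0) => μ) Nat) => n) 0 (vnil Nat))
  ~> refl Nat (succ (succ (succ ((fun (ν : Nat) => ν) 2))))
  ~> refl Nat 5
type:
  Eq Nat 5 5


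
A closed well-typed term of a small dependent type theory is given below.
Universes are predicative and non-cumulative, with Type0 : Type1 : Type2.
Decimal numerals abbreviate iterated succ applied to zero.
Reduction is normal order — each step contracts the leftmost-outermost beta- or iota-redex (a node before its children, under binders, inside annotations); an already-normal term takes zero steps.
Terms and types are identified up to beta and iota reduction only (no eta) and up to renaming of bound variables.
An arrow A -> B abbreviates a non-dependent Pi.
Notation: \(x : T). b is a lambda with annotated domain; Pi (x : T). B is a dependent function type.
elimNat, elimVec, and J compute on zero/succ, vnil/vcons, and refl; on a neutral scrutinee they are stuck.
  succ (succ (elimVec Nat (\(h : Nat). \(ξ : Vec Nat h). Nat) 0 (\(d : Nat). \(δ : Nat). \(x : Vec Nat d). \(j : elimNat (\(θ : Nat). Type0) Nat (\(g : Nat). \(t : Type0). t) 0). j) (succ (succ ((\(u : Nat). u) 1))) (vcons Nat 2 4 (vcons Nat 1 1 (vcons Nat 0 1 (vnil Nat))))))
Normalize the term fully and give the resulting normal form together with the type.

normal form:
  2
type:
  Nat
observation: reduction starts at an elimVec iota-redex, and 16 normal-order steps reach the normal form.


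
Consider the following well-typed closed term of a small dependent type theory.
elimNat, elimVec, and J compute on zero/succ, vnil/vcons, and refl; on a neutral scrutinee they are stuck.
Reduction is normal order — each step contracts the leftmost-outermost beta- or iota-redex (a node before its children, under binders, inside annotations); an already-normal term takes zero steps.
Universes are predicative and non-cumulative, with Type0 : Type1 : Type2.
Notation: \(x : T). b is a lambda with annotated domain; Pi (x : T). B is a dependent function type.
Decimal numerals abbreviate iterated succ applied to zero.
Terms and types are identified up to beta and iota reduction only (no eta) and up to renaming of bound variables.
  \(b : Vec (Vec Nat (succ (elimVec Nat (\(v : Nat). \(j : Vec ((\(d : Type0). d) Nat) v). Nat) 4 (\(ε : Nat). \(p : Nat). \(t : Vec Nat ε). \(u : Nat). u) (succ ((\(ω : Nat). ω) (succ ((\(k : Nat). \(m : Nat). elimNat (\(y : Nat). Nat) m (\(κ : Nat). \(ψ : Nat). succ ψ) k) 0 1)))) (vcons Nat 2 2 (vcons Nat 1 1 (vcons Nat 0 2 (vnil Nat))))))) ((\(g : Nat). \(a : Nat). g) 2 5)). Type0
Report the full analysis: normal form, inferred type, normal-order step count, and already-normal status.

normal form:
  \(b : Vec (Vec Nat 5) 2). Type0
type:
  Pi (b : Vec (Vec Nat 5) 2). Type1
normal-order step count: 18
started in normal form: no
first redex: an elimVec iota-redex


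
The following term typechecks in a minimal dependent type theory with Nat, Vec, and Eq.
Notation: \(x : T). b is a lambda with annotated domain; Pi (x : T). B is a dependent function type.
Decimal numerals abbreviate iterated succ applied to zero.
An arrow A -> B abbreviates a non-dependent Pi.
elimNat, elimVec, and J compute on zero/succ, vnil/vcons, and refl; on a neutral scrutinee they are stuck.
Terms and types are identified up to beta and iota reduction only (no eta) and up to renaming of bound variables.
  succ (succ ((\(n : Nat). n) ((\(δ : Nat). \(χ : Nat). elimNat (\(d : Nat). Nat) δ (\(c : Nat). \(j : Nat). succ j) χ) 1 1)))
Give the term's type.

the term's type:
  Nat


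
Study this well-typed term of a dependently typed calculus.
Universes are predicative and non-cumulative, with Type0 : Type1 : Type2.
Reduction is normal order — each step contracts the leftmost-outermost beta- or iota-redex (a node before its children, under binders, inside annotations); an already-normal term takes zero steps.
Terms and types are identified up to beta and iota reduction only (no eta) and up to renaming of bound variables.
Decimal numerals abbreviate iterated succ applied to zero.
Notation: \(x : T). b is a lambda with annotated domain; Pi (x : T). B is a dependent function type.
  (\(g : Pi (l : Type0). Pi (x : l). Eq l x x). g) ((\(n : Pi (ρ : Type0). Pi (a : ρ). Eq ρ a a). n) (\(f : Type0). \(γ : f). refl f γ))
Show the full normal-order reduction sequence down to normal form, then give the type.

normal-order reduction sequence:
  (\(g : Pi (l : Type0). Pi (x : l). Eq l x x). g) ((\(n : Pi (ρ : Type0). Pi (a : ρ). Eq ρ a a). n) (\(f : Type0). \(γ : f). refl f γ))
  ~> (\(g : Pi (l : Type0). Pi (x : l). Eq l x x). g) (\(n : Type0). \(ρ : n). refl n ρ)
  ~> \(g : Type0). \(l : g). refl g l
inferred type:
  Pi (g : Type0). Pi (l : g). Eq g l l


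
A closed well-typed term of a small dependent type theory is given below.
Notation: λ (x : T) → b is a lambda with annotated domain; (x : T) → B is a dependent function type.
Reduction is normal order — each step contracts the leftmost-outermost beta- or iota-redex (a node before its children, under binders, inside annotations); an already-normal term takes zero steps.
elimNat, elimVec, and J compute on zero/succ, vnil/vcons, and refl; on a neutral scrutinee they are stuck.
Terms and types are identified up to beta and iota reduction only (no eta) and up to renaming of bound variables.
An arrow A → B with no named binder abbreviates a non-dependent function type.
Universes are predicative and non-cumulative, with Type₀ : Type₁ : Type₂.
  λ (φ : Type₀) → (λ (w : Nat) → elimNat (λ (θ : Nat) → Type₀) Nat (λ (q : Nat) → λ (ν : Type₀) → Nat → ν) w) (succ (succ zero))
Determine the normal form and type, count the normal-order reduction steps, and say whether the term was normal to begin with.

reduced normal form:
  λ (φ : Type₀) → Nat → Nat → Nat
the term's type:
  Type₀ → Type₀
reduction steps (normal order): 8
term was already normal: no
first redex: a beta-redex


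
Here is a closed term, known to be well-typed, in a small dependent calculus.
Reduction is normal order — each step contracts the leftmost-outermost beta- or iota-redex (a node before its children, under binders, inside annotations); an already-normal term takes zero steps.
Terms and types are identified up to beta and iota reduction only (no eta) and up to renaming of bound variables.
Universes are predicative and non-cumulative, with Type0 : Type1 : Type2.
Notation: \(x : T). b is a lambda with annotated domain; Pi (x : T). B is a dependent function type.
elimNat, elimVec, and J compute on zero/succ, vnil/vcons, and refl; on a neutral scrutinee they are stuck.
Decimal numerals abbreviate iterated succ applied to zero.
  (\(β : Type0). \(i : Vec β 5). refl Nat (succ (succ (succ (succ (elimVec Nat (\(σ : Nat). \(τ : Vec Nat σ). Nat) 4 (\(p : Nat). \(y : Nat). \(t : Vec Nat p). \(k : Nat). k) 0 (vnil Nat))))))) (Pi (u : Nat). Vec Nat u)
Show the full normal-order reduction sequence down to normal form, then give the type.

normal-order reduction sequence:
  (\(β : Type0). \(i : Vec β 5). refl Nat (succ (succ (succ (succ (elimVec Nat (\(σ : Nat). \(τ : Vec Nat σ). Nat) 4 (\(p : Nat). \(y : Nat). \(t : Vec Nat p). \(k : Nat). k) 0 (vnil Nat))))))) (Pi (u : Nat). Vec Nat u)
  ~> \(β : Vec (Pi (i : Nat). Vec Nat i) 5). refl Nat (succ (succ (succ (succ (elimVec Nat (\(σ : Nat). \(τ : Vec Nat σ). Nat) 4 (\(p : Nat). \(y : Nat). \(t : Vec Nat p). \(k : Nat). k) 0 (vnil Nat))))))
  ~> \(β : Vec (Pi (i : Nat). Vec Nat i) 5). refl Nat 8
type:
  Pi (β : Vec (Pi (i : Nat). Vec Nat i) 5). Eq Nat 8 8


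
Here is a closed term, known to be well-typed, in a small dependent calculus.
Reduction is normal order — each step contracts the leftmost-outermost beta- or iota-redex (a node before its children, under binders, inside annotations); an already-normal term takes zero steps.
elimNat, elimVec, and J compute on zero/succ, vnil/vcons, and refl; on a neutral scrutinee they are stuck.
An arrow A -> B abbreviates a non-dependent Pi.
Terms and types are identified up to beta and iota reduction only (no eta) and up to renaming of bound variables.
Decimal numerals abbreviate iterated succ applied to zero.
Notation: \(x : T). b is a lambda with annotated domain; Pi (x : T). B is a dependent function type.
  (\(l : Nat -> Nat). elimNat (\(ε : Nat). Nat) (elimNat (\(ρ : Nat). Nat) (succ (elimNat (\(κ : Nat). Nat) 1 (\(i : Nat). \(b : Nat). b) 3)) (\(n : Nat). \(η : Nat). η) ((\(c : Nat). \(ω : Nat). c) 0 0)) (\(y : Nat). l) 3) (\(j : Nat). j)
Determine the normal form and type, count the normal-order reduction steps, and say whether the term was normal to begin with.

resulting normal form:
  2
type:
  Nat
steps to reach normal form (normal order): 24
already normal: no
first contracted redex: a beta-redex


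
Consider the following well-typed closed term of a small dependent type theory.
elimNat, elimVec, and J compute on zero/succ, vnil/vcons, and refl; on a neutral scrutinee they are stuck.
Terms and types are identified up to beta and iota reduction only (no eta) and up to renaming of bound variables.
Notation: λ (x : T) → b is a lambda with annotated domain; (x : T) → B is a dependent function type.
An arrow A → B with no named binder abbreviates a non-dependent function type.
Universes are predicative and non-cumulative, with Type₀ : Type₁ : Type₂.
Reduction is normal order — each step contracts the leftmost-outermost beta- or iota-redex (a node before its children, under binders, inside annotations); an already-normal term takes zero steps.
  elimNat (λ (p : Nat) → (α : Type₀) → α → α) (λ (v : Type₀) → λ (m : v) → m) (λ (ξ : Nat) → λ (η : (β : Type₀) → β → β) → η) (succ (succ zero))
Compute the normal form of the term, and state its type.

normal form:
  λ (p : Type₀) → λ (α : p) → α
type:
  (p : Type₀) → p → p


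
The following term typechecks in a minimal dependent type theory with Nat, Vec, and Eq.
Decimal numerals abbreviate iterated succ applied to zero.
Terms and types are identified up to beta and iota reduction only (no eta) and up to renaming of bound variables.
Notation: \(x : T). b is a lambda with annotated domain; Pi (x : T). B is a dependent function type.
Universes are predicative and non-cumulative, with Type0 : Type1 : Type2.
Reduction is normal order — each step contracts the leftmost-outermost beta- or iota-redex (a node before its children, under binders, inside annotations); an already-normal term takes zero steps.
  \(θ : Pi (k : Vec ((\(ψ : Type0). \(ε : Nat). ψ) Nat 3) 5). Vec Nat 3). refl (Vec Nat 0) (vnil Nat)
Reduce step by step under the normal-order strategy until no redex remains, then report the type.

reduction (normal order):
  \(θ : Pi (k : Vec ((\(ψ : Type0). \(ε : Nat). ψ) Nat 3) 5). Vec Nat 3). refl (Vec Nat 0) (vnil Nat)
  ~> \(θ : Pi (k : Vec ((\(ψ : Nat). Nat) 3) 5). Vec Nat 3). refl (Vec Nat 0) (vnil Nat)
  ~> \(θ : Pi (k : Vec Nat 5). Vec Nat 3). refl (Vec Nat 0) (vnil Nat)
inferred type:
  Pi (θ : Pi (k : Vec Nat 5). Vec Nat 3). Eq (Vec Nat 0) (vnil Nat) (vnil Nat)


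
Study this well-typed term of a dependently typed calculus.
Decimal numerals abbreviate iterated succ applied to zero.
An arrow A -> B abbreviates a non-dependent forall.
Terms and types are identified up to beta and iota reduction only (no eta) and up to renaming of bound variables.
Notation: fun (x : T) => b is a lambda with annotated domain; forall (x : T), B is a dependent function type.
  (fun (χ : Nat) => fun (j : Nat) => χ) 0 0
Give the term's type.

the term's type:
  Nat


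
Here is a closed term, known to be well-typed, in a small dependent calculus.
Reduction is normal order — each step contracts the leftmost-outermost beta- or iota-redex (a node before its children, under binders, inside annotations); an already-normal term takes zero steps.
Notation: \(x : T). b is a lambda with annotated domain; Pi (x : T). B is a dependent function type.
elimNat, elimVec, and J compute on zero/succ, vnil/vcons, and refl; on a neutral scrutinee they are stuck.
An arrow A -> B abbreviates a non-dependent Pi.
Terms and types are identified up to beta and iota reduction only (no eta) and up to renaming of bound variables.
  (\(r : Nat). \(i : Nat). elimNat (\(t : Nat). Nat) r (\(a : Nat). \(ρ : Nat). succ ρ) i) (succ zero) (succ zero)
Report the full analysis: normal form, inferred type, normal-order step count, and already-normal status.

normal form:
  succ (succ zero)
the term's type:
  Nat
steps to reach normal form (normal order): 6
already normal: no
first redex: a beta-redex


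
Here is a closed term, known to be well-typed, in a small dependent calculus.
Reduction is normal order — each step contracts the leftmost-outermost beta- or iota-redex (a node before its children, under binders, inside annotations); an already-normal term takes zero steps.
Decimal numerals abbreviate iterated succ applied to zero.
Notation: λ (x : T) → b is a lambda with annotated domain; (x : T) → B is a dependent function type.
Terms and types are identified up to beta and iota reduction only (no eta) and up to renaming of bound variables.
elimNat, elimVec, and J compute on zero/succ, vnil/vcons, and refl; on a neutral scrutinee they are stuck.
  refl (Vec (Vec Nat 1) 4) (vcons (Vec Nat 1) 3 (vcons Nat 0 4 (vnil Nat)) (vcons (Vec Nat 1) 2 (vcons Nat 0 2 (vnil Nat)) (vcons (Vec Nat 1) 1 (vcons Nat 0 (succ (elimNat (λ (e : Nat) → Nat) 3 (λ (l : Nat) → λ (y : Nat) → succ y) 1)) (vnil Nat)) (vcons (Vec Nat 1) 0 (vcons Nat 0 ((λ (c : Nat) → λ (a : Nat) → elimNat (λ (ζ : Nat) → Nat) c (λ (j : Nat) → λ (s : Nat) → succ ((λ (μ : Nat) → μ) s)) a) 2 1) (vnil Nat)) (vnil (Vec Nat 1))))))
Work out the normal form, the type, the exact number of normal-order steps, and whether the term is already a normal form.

resulting normal form:
  refl (Vec (Vec Nat 1) 4) (vcons (Vec Nat 1) 3 (vcons Nat 0 4 (vnil Nat)) (vcons (Vec Nat 1) 2 (vcons Nat 0 2 (vnil Nat)) (vcons (Vec Nat 1) 1 (vcons Nat 0 5 (vnil Nat)) (vcons (Vec Nat 1) 0 (vcons Nat 0 3 (vnil Nat)) (vnil (Vec Nat 1))))))
the term's type:
  Eq (Vec (Vec Nat 1) 4) (vcons (Vec Nat 1) 3 (vcons Nat 0 4 (vnil Nat)) (vcons (Vec Nat 1) 2 (vcons Nat 0 2 (vnil Nat)) (vcons (Vec Nat 1) 1 (vcons Nat 0 5 (vnil Nat)) (vcons (Vec Nat 1) 0 (vcons Nat 0 3 (vnil Nat)) (vnil (Vec Nat 1)))))) (vcons (Vec Nat 1) 3 (vcons Nat 0 4 (vnil Nat)) (vcons (Vec Nat 1) 2 (vcons Nat 0 2 (vnil Nat)) (vcons (Vec Nat 1) 1 (vcons Nat 0 5 (vnil Nat)) (vcons (Vec Nat 1) 0 (vcons Nat 0 3 (vnil Nat)) (vnil (Vec Nat 1))))))
reduction steps (normal order): 11
already normal: no
first redex: an elimNat iota-redex


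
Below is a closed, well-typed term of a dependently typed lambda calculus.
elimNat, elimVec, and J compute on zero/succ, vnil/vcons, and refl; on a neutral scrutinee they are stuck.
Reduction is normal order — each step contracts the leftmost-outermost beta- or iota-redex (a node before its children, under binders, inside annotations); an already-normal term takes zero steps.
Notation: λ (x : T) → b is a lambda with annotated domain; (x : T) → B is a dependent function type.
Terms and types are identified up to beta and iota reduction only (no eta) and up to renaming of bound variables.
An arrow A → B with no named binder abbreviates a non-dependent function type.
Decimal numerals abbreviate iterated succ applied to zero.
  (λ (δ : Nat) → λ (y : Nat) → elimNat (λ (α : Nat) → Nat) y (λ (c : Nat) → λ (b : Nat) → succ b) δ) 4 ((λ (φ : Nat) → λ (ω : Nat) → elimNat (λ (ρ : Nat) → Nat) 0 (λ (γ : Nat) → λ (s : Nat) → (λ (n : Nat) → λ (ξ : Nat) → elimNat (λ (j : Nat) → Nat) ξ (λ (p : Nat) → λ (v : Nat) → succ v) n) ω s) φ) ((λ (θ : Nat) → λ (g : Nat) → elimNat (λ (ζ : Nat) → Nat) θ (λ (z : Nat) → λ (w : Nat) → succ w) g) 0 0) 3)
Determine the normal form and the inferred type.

reduced normal form:
  4
the term's type:
  Nat
observation: 33 normal-order steps normalize the term, beginning with a beta-redex.


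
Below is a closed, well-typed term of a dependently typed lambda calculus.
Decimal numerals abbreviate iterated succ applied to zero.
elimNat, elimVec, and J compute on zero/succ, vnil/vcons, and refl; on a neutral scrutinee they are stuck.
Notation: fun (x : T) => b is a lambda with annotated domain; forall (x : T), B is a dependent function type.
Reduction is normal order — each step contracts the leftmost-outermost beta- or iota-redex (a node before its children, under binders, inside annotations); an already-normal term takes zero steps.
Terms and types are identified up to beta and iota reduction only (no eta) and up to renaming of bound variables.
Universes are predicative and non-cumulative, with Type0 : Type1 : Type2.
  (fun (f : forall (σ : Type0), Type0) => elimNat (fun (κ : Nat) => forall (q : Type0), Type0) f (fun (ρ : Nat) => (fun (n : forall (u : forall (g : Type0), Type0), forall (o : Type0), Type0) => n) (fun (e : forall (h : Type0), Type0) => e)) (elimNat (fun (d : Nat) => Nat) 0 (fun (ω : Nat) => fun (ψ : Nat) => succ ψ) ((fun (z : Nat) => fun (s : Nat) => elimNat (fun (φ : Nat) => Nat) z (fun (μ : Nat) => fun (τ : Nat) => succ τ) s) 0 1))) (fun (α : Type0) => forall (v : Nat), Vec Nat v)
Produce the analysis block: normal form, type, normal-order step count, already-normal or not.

resulting normal form:
  fun (f : Type0) => forall (σ : Nat), Vec Nat σ
type:
  forall (f : Type0), Type0
normal-order step count: 16
started in normal form: no
first redex: a beta-redex


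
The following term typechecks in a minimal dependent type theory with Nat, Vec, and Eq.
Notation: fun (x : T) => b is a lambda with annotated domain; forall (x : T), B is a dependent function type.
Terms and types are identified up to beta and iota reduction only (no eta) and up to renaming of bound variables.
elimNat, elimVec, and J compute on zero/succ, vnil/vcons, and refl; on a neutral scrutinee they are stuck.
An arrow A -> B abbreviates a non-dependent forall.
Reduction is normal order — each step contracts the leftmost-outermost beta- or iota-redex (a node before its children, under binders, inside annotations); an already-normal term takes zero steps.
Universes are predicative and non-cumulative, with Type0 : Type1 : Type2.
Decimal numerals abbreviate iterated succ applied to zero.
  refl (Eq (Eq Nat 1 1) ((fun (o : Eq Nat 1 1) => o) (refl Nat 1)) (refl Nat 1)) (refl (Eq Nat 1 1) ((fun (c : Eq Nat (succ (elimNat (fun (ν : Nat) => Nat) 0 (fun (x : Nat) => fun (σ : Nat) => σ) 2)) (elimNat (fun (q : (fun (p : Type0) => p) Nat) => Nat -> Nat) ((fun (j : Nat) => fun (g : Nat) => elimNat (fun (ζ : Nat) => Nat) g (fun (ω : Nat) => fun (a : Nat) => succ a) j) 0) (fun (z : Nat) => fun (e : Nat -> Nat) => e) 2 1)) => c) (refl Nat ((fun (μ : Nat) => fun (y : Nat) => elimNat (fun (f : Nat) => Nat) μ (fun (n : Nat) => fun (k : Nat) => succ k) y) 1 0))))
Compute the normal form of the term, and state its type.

resulting normal form:
  refl (Eq (Eq Nat 1 1) (refl Nat 1) (refl Nat 1)) (refl (Eq Nat 1 1) (refl Nat 1))
type:
  Eq (Eq (Eq Nat 1 1) (refl Nat 1) (refl Nat 1)) (refl (Eq Nat 1 1) (refl Nat 1)) (refl (Eq Nat 1 1) (refl Nat 1))


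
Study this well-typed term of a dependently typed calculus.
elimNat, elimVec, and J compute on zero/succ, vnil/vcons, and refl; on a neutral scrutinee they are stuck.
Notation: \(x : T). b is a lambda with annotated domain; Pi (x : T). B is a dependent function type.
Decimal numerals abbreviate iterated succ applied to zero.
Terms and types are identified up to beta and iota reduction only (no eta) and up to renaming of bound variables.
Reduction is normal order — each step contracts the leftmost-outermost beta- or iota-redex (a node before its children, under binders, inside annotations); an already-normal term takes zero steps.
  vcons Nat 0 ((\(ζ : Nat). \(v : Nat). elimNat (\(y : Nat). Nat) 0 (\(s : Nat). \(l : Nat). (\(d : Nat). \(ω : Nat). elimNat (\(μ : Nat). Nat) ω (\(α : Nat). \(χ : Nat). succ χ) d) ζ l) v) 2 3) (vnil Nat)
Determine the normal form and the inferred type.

normal form:
  vcons Nat 0 6 (vnil Nat)
the term's type:
  Vec Nat 1
observation: the term reaches its normal form after 39 normal-order steps.


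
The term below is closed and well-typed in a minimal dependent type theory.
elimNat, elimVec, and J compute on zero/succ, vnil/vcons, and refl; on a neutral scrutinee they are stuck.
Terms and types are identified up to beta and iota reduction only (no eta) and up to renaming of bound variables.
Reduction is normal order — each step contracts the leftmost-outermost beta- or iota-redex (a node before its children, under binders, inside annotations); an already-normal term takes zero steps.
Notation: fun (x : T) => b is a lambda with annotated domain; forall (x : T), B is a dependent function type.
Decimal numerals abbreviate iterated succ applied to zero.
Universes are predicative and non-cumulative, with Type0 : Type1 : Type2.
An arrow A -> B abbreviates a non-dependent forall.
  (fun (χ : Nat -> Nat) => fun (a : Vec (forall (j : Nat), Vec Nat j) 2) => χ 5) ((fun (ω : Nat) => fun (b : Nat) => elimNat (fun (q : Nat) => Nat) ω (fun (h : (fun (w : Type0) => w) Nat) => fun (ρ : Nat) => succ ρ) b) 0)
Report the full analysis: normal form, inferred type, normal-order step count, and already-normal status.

normal form:
  fun (χ : Vec (forall (a : Nat), Vec Nat a) 2) => 5
type:
  Vec (forall (χ : Nat), Vec Nat χ) 2 -> Nat
normal-order step count: 19
already normal: no
first redex: a beta-redex


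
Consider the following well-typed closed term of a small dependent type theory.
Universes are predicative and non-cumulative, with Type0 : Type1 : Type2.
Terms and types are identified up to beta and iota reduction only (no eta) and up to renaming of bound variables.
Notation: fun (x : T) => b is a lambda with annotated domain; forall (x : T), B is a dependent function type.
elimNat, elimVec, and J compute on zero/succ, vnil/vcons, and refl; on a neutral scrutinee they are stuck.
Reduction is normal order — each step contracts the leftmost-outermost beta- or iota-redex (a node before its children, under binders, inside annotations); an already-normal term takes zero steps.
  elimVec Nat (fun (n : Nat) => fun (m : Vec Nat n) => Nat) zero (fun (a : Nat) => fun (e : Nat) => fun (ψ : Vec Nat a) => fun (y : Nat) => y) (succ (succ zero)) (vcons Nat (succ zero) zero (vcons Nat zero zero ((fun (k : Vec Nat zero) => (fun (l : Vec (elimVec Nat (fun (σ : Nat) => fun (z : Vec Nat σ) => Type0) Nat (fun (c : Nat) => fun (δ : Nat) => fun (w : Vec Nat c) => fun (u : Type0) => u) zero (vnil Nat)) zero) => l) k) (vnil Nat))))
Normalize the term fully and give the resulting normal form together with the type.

normal form:
  zero
type:
  Nat
observation: the leftmost-outermost redex is an elimVec iota-redex, and normalization takes 13 steps.


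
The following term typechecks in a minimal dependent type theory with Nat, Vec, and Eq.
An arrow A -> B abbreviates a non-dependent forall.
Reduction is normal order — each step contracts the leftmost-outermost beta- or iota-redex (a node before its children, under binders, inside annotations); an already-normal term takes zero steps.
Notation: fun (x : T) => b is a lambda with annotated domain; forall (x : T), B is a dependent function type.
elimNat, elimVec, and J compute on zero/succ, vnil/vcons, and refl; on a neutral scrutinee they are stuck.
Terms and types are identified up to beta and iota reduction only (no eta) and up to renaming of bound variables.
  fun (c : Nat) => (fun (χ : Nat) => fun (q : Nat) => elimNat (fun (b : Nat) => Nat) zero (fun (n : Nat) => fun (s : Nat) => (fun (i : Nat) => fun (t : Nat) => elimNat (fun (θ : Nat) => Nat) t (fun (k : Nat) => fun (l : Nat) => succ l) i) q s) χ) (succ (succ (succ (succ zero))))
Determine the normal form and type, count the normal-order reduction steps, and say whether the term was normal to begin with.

normal form:
  fun (c : Nat) => fun (χ : Nat) => elimNat (fun (q : Nat) => Nat) (elimNat (fun (b : Nat) => Nat) (elimNat (fun (n : Nat) => Nat) (elimNat (fun (s : Nat) => Nat) zero (fun (i : Nat) => fun (t : Nat) => succ t) χ) (fun (θ : Nat) => fun (k : Nat) => succ k) χ) (fun (l : Nat) => fun (τ : Nat) => succ τ) χ) (fun (d : Nat) => fun (y : Nat) => succ y) χ
inferred type:
  Nat -> Nat -> Nat
normal-order step count: 22
already normal: no
first contracted redex: a beta-redex


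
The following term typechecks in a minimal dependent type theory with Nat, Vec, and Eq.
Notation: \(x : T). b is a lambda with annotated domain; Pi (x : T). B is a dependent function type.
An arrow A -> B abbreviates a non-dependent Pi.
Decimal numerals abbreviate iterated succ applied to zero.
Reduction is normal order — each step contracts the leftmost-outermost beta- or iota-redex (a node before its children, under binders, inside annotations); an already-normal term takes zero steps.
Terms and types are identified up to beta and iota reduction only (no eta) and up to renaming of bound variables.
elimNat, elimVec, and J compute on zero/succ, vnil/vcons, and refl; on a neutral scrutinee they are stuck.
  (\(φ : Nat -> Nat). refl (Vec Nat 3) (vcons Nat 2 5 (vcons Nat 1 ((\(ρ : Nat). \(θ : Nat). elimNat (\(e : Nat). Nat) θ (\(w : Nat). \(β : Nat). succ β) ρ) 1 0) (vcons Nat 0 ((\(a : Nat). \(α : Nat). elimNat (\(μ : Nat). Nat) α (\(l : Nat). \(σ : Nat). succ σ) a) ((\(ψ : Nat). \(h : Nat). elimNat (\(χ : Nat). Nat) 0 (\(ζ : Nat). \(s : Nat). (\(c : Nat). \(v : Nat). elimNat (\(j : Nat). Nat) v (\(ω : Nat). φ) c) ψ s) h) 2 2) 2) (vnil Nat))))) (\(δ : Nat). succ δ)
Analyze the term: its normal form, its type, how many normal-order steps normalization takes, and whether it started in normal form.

normal form:
  refl (Vec Nat 3) (vcons Nat 2 5 (vcons Nat 1 1 (vcons Nat 0 6 (vnil Nat))))
the term's type:
  Eq (Vec Nat 3) (vcons Nat 2 5 (vcons Nat 1 1 (vcons Nat 0 6 (vnil Nat)))) (vcons Nat 2 5 (vcons Nat 1 1 (vcons Nat 0 6 (vnil Nat))))
normal-order step count: 49
already normal: no
first contracted redex: a beta-redex


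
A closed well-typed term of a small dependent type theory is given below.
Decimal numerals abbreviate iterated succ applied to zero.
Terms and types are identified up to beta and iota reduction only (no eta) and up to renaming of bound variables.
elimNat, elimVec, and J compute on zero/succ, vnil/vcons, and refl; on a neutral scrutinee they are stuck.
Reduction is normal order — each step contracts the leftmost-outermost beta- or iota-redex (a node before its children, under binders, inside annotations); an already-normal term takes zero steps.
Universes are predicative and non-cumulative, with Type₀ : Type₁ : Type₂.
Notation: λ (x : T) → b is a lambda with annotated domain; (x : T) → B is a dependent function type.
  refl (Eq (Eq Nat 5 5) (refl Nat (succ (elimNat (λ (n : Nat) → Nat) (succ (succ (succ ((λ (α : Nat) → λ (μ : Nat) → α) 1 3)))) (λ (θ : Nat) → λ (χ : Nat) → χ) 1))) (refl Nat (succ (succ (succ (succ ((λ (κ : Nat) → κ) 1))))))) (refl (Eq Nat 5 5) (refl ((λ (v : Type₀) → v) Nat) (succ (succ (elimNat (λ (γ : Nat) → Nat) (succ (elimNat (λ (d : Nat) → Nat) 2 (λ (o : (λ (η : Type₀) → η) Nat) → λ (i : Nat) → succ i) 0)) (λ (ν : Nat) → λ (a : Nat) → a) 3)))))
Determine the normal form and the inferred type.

resulting normal form:
  refl (Eq (Eq Nat 5 5) (refl Nat 5) (refl Nat 5)) (refl (Eq Nat 5 5) (refl Nat 5))
the term's type:
  Eq (Eq (Eq Nat 5 5) (refl Nat 5) (refl Nat 5)) (refl (Eq Nat 5 5) (refl Nat 5)) (refl (Eq Nat 5 5) (refl Nat 5))
observation: 19 normal-order steps normalize the term, beginning with an elimNat iota-redex.


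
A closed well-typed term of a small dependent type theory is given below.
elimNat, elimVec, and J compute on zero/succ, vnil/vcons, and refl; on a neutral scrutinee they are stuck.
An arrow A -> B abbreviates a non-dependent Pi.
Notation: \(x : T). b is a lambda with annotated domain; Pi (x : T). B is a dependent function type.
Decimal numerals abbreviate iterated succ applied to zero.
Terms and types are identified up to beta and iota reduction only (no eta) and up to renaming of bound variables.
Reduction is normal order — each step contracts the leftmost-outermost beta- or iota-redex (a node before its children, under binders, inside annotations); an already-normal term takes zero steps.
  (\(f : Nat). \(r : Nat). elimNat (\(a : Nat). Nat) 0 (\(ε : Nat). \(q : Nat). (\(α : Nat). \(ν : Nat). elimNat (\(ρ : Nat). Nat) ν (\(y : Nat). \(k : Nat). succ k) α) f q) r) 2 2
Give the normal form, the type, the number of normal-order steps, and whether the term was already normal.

resulting normal form:
  4
type:
  Nat
normal-order step count: 27
term was already normal: no
first contracted redex: a beta-redex
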